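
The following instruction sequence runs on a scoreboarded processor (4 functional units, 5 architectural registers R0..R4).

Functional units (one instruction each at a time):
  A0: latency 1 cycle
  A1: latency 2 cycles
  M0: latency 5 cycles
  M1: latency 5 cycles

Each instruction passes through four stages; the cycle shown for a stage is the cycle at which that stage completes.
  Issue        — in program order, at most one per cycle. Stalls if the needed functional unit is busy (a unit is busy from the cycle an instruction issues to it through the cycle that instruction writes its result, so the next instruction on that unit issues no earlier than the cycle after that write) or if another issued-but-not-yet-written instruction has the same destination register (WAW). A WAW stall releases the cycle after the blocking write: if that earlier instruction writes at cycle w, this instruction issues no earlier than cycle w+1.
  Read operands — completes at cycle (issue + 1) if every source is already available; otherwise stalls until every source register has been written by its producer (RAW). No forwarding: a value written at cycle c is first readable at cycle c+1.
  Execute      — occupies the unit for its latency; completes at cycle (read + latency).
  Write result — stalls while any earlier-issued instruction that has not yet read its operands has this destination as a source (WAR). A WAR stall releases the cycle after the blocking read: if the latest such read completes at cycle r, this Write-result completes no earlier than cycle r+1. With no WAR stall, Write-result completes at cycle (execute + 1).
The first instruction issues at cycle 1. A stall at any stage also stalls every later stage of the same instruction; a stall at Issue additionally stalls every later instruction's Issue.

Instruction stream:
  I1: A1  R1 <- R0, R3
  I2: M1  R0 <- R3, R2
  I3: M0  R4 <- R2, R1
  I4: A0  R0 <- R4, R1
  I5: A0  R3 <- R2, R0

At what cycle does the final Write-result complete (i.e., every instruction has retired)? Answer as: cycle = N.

I1 -> (1, 2, 4, 5)
I2 -> (2, 3, 8, 9)
I3 -> (3, 6, 11, 12)  // RAW R1: wait I1 write@5
I4 -> (10, 13, 14, 15)  // WAW R0: wait I2 write@9, RAW R4: wait I3 write@12
I5 -> (16, 17, 18, 19)  // struct: A0 busy until I4 writes@15

cycle = 19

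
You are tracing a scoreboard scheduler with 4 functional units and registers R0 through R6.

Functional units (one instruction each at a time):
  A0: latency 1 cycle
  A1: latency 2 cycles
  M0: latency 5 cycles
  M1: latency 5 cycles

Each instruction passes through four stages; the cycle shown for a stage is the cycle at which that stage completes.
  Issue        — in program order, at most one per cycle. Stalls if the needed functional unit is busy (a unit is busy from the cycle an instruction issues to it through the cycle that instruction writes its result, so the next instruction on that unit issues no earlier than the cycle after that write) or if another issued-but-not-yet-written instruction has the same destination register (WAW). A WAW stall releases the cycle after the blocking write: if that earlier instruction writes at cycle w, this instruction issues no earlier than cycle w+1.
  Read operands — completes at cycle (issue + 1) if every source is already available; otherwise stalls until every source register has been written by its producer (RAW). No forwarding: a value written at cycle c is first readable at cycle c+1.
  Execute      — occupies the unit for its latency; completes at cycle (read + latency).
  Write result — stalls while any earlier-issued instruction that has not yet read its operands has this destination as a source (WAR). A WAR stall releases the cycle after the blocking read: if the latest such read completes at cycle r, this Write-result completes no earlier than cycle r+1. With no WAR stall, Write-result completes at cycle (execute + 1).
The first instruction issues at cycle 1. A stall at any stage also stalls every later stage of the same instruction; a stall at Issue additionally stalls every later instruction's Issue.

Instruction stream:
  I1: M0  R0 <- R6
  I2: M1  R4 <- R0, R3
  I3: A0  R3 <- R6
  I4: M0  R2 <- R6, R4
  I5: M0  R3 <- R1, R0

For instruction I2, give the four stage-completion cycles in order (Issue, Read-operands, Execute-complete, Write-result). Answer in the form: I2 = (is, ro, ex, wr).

I2 = (2, 9, 14, 15)

I1 -> (1, 2, 7, 8)
I2 -> (2, 9, 14, 15)  // RAW R0: wait I1 write@8
I3 -> (3, 4, 5, 10)  // WAR R3: wait I2 read@9
I4 -> (9, 16, 21, 22)  // struct: M0 busy until I1 writes@8, RAW R4: wait I2 write@15
I5 -> (23, 24, 29, 30)  // struct: M0 busy until I4 writes@22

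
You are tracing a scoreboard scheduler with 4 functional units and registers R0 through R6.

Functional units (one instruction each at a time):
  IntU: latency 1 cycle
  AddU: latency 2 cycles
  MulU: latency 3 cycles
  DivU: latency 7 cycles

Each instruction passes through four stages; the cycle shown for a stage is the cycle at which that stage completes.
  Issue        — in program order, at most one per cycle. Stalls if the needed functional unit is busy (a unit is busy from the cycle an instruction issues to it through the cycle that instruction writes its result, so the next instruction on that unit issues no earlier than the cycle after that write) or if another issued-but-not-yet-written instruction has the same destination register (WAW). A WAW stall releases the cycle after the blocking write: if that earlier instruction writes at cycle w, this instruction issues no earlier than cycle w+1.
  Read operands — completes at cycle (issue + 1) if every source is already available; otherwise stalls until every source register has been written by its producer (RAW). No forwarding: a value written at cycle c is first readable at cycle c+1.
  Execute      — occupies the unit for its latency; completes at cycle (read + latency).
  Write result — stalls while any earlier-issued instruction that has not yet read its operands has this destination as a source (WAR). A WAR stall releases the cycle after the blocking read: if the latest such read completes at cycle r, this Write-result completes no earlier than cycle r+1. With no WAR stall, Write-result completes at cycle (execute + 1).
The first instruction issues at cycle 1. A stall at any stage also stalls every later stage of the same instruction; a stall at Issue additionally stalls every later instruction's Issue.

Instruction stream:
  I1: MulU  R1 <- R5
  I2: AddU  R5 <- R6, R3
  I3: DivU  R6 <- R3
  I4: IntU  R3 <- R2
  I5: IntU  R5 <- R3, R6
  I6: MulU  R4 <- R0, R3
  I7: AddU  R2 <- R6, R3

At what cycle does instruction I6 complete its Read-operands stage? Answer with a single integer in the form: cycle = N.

cycle 1: I1 issues→MulU
cycle 2: I1 reads, I2 issues→AddU
cycle 3: I2 reads, I3 issues→DivU
cycle 4: I3 reads, I4 issues→IntU
cycle 5: I1 exec-done, I2 exec-done, I4 reads
cycle 6: I1 writes R1, I2 writes R5, I4 exec-done
cycle 7: I4 writes R3
cycle 8: I5 issues→IntU
cycle 9: I6 issues→MulU
cycle 10: I6 reads, I7 issues→AddU
cycle 11: I3 exec-done
cycle 12: I3 writes R6
cycle 13: I5 reads, I6 exec-done, I7 reads
cycle 14: I5 exec-done, I6 writes R4
cycle 15: I5 writes R5, I7 exec-done
cycle 16: I7 writes R2

cycle = 10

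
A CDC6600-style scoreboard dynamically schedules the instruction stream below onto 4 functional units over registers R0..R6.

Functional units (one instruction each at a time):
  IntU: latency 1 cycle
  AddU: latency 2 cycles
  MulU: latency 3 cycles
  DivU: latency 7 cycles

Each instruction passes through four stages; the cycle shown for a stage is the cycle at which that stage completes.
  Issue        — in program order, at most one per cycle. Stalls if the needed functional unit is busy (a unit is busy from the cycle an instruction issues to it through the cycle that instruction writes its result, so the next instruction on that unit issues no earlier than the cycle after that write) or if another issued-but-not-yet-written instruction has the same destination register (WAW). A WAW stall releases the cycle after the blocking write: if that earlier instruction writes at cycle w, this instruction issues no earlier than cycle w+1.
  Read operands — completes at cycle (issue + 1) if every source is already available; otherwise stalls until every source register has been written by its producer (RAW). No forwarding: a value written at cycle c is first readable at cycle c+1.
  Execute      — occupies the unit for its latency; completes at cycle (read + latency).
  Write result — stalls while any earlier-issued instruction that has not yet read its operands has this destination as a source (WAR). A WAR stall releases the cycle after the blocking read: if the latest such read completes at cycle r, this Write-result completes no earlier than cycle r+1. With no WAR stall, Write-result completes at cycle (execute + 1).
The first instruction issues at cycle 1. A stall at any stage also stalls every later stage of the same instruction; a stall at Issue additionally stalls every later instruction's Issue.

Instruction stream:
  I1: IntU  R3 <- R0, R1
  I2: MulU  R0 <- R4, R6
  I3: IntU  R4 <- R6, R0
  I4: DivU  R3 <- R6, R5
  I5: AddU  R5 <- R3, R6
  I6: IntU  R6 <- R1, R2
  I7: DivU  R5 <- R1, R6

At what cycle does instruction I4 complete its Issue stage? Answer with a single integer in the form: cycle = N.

[1] issue I1 (IntU)
[2] I1 read-ops, issue I2 (MulU)
[3] I1 finished on IntU, I2 read-ops
[4] I1→R3
[5] issue I3 (IntU)
[6] I2 finished on MulU, issue I4 (DivU)
[7] I2→R0, I4 read-ops, issue I5 (AddU)
[8] I3 read-ops
[9] I3 finished on IntU
[10] I3→R4
[11] issue I6 (IntU)
[12] I6 read-ops
[13] I6 finished on IntU
[14] I4 finished on DivU
[15] I4→R3
[16] I5 read-ops
[17] I6→R6
[18] I5 finished on AddU
[19] I5→R5
[20] issue I7 (DivU)
[21] I7 read-ops
[28] I7 finished on DivU
[29] I7→R5

cycle = 6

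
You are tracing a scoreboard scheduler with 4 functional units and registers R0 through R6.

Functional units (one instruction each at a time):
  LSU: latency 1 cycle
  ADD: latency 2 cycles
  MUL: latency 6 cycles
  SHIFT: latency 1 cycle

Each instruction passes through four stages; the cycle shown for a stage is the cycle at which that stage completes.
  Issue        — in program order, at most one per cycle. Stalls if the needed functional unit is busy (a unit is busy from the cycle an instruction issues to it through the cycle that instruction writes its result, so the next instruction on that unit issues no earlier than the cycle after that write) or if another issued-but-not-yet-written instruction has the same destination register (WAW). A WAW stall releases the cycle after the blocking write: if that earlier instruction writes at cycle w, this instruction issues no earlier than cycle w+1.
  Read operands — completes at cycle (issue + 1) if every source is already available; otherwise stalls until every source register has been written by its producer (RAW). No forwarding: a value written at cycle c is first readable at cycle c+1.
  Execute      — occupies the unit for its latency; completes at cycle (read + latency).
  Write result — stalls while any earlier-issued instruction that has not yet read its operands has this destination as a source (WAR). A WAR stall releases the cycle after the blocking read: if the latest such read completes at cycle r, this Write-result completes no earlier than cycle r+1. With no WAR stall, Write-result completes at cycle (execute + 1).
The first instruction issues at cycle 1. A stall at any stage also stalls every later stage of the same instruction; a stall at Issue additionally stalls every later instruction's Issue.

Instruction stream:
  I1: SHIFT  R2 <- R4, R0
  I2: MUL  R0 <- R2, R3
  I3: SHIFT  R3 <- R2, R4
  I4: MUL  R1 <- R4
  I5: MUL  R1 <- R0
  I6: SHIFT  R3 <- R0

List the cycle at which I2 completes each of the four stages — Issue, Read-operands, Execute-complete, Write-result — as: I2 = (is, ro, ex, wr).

c1: issue I1 (SHIFT)
c2: I1 read-ops, issue I2 (MUL)
c3: I1 finished on SHIFT
c4: I1→R2
c5: I2 read-ops, issue I3 (SHIFT)
c6: I3 read-ops
c7: I3 finished on SHIFT
c8: I3→R3
c11: I2 finished on MUL
c12: I2→R0
c13: issue I4 (MUL)
c14: I4 read-ops
c20: I4 finished on MUL
c21: I4→R1
c22: issue I5 (MUL)
c23: I5 read-ops, issue I6 (SHIFT)
c24: I6 read-ops
c25: I6 finished on SHIFT
c26: I6→R3
c29: I5 finished on MUL
c30: I5→R1

I2 = (2, 5, 11, 12)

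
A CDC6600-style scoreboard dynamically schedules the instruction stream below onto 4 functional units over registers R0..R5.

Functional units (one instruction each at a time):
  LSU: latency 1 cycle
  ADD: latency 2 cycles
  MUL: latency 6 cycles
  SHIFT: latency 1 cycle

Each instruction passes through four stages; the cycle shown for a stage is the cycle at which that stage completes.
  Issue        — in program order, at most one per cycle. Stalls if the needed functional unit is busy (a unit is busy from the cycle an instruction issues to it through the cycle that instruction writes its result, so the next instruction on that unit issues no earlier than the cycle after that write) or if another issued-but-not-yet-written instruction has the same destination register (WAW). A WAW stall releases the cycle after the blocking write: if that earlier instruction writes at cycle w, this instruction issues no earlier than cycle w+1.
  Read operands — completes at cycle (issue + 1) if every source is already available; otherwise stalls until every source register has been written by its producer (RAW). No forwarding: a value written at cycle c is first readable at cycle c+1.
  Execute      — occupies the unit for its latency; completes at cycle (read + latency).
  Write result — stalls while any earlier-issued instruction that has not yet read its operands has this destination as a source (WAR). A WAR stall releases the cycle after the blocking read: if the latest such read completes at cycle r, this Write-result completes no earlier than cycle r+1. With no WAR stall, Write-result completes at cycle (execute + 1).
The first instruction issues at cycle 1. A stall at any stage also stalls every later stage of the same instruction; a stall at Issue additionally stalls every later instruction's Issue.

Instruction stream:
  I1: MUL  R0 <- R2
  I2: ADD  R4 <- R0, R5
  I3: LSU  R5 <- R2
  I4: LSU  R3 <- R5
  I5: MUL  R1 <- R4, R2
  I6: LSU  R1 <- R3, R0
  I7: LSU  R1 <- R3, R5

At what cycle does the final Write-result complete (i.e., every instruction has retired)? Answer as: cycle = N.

cycle = 29

t=1  I1→MUL
t=2  I1 RO · I2→ADD
t=3  I3→LSU
t=4  I3 RO
t=5  I3 EX
t=8  I1 EX
t=9  I1 WR R0
t=10  I2 RO
t=11  I3 WR R5
t=12  I2 EX · I4→LSU
t=13  I2 WR R4 · I4 RO · I5→MUL
t=14  I4 EX · I5 RO
t=15  I4 WR R3
t=20  I5 EX
t=21  I5 WR R1
t=22  I6→LSU
t=23  I6 RO
t=24  I6 EX
t=25  I6 WR R1
t=26  I7→LSU
t=27  I7 RO
t=28  I7 EX
t=29  I7 WR R1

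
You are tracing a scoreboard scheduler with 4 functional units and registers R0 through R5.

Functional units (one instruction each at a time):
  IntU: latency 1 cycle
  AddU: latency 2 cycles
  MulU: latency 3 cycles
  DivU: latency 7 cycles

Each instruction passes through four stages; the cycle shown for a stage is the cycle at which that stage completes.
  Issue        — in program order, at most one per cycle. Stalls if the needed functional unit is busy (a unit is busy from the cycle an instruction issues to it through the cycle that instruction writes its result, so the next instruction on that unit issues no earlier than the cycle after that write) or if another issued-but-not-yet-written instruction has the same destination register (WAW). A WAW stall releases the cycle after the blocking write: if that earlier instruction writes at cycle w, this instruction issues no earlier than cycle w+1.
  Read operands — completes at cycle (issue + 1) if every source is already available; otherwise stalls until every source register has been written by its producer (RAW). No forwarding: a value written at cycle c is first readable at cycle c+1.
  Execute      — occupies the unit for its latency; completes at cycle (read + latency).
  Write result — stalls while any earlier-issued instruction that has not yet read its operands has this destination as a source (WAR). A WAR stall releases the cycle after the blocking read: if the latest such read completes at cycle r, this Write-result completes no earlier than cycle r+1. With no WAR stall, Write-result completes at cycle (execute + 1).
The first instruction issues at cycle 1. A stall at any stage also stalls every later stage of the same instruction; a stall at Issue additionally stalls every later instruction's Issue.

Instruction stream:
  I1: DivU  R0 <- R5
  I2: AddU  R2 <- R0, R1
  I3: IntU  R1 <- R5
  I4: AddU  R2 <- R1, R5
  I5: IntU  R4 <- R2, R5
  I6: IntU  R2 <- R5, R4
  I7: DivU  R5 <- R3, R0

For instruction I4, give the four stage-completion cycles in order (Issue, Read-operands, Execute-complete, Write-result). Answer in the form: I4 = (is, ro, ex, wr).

I4 = (15, 16, 18, 19)

[I1] 1/2/9/10
[I2] 2/11/13/14  (RAW R0: wait I1 write@10)
[I3] 3/4/5/12  (WAR R1: wait I2 read@11)
[I4] 15/16/18/19  (struct: AddU busy until I2 writes@14)
[I5] 16/20/21/22  (RAW R2: wait I4 write@19)
[I6] 23/24/25/26  (struct: IntU busy until I5 writes@22)
[I7] 24/25/32/33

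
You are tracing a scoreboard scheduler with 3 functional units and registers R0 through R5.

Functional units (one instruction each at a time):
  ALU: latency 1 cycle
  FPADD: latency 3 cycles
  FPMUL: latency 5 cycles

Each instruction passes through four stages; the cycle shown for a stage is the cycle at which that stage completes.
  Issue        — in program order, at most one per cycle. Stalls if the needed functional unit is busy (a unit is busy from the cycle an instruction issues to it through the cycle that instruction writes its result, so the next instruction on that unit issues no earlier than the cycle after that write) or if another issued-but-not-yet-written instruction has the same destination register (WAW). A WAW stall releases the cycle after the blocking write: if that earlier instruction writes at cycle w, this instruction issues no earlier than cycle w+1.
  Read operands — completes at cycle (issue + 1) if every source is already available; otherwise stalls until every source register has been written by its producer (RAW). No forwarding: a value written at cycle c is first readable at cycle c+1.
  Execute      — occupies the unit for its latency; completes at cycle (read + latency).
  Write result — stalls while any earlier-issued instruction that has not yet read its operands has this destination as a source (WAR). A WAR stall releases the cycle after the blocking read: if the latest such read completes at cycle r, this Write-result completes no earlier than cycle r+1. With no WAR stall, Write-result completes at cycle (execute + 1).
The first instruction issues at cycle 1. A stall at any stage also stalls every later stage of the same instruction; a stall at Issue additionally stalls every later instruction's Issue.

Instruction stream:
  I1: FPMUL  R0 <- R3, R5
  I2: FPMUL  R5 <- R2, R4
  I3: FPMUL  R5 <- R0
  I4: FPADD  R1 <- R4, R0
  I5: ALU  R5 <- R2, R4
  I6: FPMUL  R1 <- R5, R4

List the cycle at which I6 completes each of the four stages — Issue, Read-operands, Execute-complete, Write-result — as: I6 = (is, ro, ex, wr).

c1: I1 dispatched to FPMUL
c2: I1 operands ready
c7: I1 complete
c8: R0←I1
c9: I2 dispatched to FPMUL
c10: I2 operands ready
c15: I2 complete
c16: R5←I2
c17: I3 dispatched to FPMUL
c18: I3 operands ready, I4 dispatched to FPADD
c19: I4 operands ready
c22: I4 complete
c23: I3 complete, R1←I4
c24: R5←I3
c25: I5 dispatched to ALU
c26: I5 operands ready, I6 dispatched to FPMUL
c27: I5 complete
c28: R5←I5
c29: I6 operands ready
c34: I6 complete
c35: R1←I6

I6 = (26, 29, 34, 35)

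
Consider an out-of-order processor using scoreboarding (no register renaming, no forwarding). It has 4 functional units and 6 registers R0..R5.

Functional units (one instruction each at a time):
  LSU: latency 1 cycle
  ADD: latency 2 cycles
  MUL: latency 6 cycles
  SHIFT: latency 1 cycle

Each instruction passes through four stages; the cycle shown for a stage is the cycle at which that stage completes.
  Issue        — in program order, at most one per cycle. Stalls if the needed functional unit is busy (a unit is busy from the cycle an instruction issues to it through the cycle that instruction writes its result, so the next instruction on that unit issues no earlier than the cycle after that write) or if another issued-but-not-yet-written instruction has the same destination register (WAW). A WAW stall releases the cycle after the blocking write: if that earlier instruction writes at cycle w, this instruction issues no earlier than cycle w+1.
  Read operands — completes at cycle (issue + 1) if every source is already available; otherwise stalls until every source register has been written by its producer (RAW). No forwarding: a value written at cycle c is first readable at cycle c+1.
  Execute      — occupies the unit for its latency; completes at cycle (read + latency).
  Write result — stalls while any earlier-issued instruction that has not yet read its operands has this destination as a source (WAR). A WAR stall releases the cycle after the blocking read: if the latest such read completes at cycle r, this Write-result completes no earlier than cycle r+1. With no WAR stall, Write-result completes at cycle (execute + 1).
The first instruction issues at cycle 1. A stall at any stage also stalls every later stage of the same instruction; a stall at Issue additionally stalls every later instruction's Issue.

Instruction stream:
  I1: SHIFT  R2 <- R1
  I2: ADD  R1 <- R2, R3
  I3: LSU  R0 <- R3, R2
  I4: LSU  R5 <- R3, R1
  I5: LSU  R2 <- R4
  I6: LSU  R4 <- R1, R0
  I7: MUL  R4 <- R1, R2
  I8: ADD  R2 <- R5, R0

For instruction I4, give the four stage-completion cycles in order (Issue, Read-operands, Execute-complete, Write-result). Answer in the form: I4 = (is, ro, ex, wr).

I4 = (8, 9, 10, 11)

I1 -> (1, 2, 3, 4)
I2 -> (2, 5, 7, 8)  // RAW R2: wait I1 write@4
I3 -> (3, 5, 6, 7)  // RAW R2: wait I1 write@4
I4 -> (8, 9, 10, 11)  // struct: LSU busy until I3 writes@7
I5 -> (12, 13, 14, 15)  // struct: LSU busy until I4 writes@11
I6 -> (16, 17, 18, 19)  // struct: LSU busy until I5 writes@15
I7 -> (20, 21, 27, 28)  // WAW R4: wait I6 write@19
I8 -> (21, 22, 24, 25)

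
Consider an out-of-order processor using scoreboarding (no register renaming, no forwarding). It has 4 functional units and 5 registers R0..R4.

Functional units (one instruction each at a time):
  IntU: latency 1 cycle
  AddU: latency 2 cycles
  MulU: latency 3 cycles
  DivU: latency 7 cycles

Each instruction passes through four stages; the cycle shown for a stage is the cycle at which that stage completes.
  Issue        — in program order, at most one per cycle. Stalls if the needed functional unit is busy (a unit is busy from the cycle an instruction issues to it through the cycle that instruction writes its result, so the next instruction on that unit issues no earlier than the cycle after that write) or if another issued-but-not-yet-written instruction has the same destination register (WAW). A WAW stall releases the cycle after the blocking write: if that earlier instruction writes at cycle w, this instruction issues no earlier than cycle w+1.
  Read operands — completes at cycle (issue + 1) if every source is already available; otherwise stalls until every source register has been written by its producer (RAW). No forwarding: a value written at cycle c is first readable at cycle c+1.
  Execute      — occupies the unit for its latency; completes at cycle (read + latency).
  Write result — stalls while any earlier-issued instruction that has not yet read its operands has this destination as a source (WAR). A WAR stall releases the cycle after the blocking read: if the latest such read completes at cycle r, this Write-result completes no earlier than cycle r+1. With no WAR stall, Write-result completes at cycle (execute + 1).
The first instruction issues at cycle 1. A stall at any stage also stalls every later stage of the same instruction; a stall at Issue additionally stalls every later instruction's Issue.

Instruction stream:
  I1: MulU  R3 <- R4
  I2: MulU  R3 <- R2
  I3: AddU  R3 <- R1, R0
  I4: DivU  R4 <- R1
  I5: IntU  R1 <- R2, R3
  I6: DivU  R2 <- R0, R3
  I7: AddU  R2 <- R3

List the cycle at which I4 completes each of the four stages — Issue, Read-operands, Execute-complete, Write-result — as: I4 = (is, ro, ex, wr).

1) issue 1, read 2, done 5, write 6
2) issue 7, read 8, done 11, write 12  <struct: MulU busy until I1 writes@6>
3) issue 13, read 14, done 16, write 17  <WAW R3: wait I2 write@12>
4) issue 14, read 15, done 22, write 23
5) issue 15, read 18, done 19, write 20  <RAW R3: wait I3 write@17>
6) issue 24, read 25, done 32, write 33  <struct: DivU busy until I4 writes@23>
7) issue 34, read 35, done 37, write 38  <WAW R2: wait I6 write@33>

I4 = (14, 15, 22, 23)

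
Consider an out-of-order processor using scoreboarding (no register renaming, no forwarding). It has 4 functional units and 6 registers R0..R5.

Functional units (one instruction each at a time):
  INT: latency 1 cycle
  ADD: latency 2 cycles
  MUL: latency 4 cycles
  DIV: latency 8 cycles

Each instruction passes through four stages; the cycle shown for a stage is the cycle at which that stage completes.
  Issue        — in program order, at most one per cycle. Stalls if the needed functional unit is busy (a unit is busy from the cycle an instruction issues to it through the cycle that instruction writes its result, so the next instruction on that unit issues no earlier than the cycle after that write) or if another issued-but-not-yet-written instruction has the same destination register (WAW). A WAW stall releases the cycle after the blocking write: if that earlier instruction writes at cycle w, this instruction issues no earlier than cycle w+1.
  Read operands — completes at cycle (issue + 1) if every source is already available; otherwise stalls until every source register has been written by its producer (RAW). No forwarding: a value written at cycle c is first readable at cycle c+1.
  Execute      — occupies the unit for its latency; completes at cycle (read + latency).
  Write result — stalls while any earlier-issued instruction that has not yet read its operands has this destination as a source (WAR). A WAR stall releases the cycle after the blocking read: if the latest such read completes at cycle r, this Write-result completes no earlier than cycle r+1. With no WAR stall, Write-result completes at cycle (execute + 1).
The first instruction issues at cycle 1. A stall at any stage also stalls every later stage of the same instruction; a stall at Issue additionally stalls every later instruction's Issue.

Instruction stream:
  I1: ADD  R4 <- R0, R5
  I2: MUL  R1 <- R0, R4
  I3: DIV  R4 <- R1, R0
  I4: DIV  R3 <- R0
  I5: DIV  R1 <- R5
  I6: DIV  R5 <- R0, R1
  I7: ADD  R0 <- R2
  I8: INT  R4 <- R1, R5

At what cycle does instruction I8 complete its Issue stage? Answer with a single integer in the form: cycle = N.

1) issue 1, read 2, done 4, write 5
2) issue 2, read 6, done 10, write 11  <RAW R4: wait I1 write@5>
3) issue 6, read 12, done 20, write 21  <WAW R4: wait I1 write@5 / RAW R1: wait I2 write@11>
4) issue 22, read 23, done 31, write 32  <struct: DIV busy until I3 writes@21>
5) issue 33, read 34, done 42, write 43  <struct: DIV busy until I4 writes@32>
6) issue 44, read 45, done 53, write 54  <struct: DIV busy until I5 writes@43>
7) issue 45, read 46, done 48, write 49
8) issue 46, read 55, done 56, write 57  <RAW R5: wait I6 write@54>

cycle = 46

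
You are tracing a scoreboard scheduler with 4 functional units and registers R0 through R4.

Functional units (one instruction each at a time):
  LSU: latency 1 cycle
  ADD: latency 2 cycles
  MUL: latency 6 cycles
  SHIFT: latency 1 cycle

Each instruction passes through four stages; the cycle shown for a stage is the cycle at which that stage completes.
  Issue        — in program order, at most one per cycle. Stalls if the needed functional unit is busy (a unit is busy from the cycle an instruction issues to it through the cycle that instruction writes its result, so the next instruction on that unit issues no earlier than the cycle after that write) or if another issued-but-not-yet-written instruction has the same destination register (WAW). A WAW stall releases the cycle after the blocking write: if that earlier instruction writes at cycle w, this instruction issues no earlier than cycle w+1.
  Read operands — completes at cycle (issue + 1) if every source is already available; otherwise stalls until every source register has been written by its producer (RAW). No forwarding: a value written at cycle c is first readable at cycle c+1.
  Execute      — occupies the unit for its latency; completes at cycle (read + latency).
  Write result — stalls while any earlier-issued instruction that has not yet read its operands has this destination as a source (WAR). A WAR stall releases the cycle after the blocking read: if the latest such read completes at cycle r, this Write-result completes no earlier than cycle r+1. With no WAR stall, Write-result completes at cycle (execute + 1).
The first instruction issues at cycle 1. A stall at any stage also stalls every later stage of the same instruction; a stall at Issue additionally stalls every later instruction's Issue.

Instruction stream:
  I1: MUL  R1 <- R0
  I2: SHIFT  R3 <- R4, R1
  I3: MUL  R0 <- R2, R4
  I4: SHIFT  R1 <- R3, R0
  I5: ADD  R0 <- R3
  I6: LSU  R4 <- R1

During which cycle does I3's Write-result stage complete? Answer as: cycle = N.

cycle = 18

1) issue 1, read 2, done 8, write 9
2) issue 2, read 10, done 11, write 12  <RAW R1: wait I1 write@9>
3) issue 10, read 11, done 17, write 18  <struct: MUL busy until I1 writes@9>
4) issue 13, read 19, done 20, write 21  <struct: SHIFT busy until I2 writes@12 / RAW R0: wait I3 write@18>
5) issue 19, read 20, done 22, write 23  <WAW R0: wait I3 write@18>
6) issue 20, read 22, done 23, write 24  <RAW R1: wait I4 write@21>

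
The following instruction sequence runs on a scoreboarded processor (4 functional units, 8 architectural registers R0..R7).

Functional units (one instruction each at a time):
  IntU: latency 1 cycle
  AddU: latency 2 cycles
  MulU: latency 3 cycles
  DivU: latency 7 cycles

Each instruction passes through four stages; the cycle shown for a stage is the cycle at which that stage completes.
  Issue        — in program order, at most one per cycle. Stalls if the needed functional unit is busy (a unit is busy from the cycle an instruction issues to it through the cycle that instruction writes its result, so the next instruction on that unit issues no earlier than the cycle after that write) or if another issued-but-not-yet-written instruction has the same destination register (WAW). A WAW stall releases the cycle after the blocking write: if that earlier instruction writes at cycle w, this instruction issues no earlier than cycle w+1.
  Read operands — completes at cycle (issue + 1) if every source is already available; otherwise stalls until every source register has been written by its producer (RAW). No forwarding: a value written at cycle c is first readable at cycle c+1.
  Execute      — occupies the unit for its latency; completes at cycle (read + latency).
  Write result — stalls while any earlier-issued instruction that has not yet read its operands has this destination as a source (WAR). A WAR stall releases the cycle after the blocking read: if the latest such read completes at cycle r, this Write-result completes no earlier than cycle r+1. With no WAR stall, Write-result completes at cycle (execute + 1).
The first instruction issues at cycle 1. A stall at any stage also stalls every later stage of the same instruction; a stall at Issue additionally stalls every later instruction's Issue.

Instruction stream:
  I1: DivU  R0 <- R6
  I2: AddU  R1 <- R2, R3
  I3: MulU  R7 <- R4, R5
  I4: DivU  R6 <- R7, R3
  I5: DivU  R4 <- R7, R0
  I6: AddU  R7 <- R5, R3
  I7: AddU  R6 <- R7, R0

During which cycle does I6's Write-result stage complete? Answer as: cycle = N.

c1: I1 issues→DivU
c2: I1 reads | I2 issues→AddU
c3: I2 reads | I3 issues→MulU
c4: I3 reads
c5: I2 exec-done
c6: I2 writes R1
c7: I3 exec-done
c8: I3 writes R7
c9: I1 exec-done
c10: I1 writes R0
c11: I4 issues→DivU
c12: I4 reads
c19: I4 exec-done
c20: I4 writes R6
c21: I5 issues→DivU
c22: I5 reads | I6 issues→AddU
c23: I6 reads
c25: I6 exec-done
c26: I6 writes R7
c27: I7 issues→AddU
c28: I7 reads
c29: I5 exec-done
c30: I5 writes R4 | I7 exec-done
c31: I7 writes R6

cycle = 26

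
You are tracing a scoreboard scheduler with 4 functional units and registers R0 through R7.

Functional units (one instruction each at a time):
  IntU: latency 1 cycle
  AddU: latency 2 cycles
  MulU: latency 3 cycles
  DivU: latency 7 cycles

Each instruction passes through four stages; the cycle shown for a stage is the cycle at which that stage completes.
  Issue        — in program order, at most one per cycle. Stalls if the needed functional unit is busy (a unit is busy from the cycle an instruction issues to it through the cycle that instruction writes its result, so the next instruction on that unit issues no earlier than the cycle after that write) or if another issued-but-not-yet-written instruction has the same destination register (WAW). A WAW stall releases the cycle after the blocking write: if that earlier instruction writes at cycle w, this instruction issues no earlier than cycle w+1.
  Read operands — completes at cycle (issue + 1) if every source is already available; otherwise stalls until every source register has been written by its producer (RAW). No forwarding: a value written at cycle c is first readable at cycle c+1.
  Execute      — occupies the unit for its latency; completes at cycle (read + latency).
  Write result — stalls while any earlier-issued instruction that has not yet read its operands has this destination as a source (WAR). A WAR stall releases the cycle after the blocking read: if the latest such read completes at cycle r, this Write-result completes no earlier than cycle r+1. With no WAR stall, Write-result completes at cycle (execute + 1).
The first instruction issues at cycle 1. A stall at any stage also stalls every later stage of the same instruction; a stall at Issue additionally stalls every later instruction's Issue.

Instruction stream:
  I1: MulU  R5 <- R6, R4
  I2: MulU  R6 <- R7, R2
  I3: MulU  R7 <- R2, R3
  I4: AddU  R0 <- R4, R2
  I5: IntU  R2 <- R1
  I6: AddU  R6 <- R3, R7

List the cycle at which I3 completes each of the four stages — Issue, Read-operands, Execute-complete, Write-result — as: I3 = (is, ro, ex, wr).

[I1] 1/2/5/6
[I2] 7/8/11/12  (struct: MulU busy until I1 writes@6)
[I3] 13/14/17/18  (struct: MulU busy until I2 writes@12)
[I4] 14/15/17/18
[I5] 15/16/17/18
[I6] 19/20/22/23  (struct: AddU busy until I4 writes@18)

I3 = (13, 14, 17, 18)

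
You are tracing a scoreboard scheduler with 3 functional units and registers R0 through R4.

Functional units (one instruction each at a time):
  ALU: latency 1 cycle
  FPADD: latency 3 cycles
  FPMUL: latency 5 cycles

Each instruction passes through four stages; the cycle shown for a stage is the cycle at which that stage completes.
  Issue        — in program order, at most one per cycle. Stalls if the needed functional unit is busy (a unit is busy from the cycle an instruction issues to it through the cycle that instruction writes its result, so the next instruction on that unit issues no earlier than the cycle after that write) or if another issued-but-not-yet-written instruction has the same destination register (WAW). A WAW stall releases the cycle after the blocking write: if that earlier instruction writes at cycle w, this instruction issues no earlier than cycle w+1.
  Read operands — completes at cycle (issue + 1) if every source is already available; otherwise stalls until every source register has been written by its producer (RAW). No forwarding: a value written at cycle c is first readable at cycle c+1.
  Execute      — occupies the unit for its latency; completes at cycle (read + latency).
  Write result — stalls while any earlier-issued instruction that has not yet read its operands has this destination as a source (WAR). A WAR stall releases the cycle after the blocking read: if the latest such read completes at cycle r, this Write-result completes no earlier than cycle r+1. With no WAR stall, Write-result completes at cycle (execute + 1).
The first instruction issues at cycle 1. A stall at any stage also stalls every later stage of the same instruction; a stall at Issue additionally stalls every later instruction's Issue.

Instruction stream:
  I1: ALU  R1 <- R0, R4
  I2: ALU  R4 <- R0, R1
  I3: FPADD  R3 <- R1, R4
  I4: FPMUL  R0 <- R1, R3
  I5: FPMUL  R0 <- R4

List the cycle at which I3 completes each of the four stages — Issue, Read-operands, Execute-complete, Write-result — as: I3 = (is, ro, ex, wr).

I3 = (6, 9, 12, 13)

I1: IS=1 RO=2 EX=3 WR=4
I2: IS=5 RO=6 EX=7 WR=8  [struct: ALU busy until I1 writes@4]
I3: IS=6 RO=9 EX=12 WR=13  [RAW R4: wait I2 write@8]
I4: IS=7 RO=14 EX=19 WR=20  [RAW R3: wait I3 write@13]
I5: IS=21 RO=22 EX=27 WR=28  [struct: FPMUL busy until I4 writes@20]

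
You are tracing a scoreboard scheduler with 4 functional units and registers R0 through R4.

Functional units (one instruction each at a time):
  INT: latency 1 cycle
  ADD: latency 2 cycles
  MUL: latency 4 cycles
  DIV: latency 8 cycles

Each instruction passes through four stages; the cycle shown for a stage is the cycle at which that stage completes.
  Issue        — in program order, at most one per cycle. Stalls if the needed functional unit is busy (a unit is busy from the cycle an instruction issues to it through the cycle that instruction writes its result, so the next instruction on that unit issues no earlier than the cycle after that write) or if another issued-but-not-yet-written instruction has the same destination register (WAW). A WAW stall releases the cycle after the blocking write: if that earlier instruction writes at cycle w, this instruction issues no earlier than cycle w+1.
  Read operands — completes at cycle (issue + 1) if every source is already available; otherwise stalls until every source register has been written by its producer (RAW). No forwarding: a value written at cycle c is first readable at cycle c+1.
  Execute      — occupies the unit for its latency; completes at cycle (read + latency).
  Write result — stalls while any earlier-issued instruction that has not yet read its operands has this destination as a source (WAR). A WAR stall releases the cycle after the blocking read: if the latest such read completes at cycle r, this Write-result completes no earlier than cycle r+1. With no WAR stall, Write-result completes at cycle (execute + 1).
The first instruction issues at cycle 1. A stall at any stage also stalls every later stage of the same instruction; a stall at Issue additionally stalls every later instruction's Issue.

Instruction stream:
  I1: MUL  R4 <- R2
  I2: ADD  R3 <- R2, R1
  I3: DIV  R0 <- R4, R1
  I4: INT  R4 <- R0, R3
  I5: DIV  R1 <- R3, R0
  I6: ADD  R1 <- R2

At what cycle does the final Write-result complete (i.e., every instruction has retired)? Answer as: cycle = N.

cycle 1: I1→MUL
cycle 2: I1 RO; I2→ADD
cycle 3: I2 RO; I3→DIV
cycle 5: I2 EX
cycle 6: I1 EX; I2 WR R3
cycle 7: I1 WR R4
cycle 8: I3 RO; I4→INT
cycle 16: I3 EX
cycle 17: I3 WR R0
cycle 18: I4 RO; I5→DIV
cycle 19: I4 EX; I5 RO
cycle 20: I4 WR R4
cycle 27: I5 EX
cycle 28: I5 WR R1
cycle 29: I6→ADD
cycle 30: I6 RO
cycle 32: I6 EX
cycle 33: I6 WR R1

cycle = 33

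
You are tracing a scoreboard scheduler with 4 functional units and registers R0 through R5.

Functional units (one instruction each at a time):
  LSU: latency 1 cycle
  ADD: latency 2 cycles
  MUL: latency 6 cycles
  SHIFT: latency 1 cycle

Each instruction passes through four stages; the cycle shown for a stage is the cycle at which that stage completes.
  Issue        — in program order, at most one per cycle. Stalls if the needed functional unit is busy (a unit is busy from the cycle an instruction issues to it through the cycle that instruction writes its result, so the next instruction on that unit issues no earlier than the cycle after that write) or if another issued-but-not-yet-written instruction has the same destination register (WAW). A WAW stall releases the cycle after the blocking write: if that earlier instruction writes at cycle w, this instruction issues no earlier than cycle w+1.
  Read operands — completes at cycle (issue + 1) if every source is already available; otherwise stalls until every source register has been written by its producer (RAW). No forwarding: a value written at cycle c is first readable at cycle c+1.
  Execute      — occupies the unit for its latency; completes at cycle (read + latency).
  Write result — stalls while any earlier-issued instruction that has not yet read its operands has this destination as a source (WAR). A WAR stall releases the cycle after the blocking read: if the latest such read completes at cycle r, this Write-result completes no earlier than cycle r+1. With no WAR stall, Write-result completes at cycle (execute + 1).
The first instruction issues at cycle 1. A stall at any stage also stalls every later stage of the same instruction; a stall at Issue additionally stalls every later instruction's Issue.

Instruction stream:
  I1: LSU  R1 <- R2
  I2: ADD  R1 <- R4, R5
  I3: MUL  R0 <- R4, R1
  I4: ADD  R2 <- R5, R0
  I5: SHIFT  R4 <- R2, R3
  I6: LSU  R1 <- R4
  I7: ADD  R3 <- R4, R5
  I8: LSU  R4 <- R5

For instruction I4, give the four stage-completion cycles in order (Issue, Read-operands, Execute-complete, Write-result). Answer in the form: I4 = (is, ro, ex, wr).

  I1 | 1 | 2 | 3 | 4
  I2 | 5 | 6 | 8 | 9   WAW R1: wait I1 write@4
  I3 | 6 | 10 | 16 | 17   RAW R1: wait I2 write@9
  I4 | 10 | 18 | 20 | 21   struct: ADD busy until I2 writes@9 · RAW R0: wait I3 write@17
  I5 | 11 | 22 | 23 | 24   RAW R2: wait I4 write@21
  I6 | 12 | 25 | 26 | 27   RAW R4: wait I5 write@24
  I7 | 22 | 25 | 27 | 28   struct: ADD busy until I4 writes@21 · RAW R4: wait I5 write@24
  I8 | 28 | 29 | 30 | 31   struct: LSU busy until I6 writes@27

I4 = (10, 18, 20, 21)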